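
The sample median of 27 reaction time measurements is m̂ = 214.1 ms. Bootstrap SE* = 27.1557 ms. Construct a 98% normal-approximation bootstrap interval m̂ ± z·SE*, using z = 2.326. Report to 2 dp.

Margin = 2.326 × 27.1557 = 63.164
Interval: 214.1 ± 63.164

(150.94, 277.26)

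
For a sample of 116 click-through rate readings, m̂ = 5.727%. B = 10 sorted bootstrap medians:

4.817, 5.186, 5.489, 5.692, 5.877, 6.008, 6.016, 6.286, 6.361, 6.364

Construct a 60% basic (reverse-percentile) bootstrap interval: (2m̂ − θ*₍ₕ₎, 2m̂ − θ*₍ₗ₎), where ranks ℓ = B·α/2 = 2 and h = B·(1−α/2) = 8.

(5.168, 6.268)

Percentile endpoints at ranks 2 and 8: θ*₍2₎ = 5.186, θ*₍8₎ = 6.286.
Basic interval reflects these around m̂:
  lower = 2 × 5.727 − 6.286 = 5.168
  upper = 2 × 5.727 − 5.186 = 6.268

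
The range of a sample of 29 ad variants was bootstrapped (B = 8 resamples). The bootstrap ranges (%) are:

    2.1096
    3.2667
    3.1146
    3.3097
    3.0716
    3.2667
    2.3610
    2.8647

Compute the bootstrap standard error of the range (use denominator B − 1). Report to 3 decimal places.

SE* = 0.451

Bootstrap SE is the standard deviation of the 8 replicate ranges.
Mean of replicates: (2.1096 + 3.2667 + 3.1146 + 3.3097 + 3.0716 + 3.2667 + 2.3610 + 2.8647) / 8 = 23.36460 / 8 = 2.92057
Sum of squared deviations: (−0.81098)² + (+0.34613)² + (+0.19402)² + (+0.38912)² + (+0.15103)² + (+0.34613)² + (−0.55957)² + (−0.05587)² = 1.42540
Variance = 1.42540 / 7 = 0.20363
SE* = √0.20363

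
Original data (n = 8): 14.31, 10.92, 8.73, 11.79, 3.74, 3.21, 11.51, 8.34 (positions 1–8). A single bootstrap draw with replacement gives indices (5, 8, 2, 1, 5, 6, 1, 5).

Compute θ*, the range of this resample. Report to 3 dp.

θ* = 11.100

Resample values: 3.74, 8.34, 10.92, 14.31, 3.74, 3.21, 14.31, 3.74.
Range = 14.31 − 3.21 = 11.100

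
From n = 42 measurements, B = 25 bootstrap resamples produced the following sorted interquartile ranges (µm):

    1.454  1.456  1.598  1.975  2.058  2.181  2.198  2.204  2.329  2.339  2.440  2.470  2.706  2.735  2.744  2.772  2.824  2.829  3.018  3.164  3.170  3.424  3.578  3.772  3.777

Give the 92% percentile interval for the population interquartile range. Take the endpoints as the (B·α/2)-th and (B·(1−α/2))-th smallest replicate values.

α = 0.08; lower rank = 25 × 0.040 = 1; upper rank = 25 × 0.960 = 24.
The 1st smallest replicate is 1.454; the 24th is 3.772.

(1.454, 3.772)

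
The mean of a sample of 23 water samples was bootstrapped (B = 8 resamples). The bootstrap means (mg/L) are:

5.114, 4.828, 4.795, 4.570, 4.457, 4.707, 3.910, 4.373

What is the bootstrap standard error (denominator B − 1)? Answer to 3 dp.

Bootstrap SE is the standard deviation of the 8 replicate means.
Mean of replicates: (5.114 + 4.828 + 4.795 + 4.570 + 4.457 + 4.707 + 3.910 + 4.373) / 8 = 36.7540 / 8 = 4.5942
Sum of squared deviations: (+0.5198)² + (+0.2338)² + (+0.2008)² + (−0.0242)² + (−0.1372)² + (+0.1128)² + (−0.6842)² + (−0.2212)² = 0.9144
Variance = 0.9144 / 7 = 0.1306
SE* = √0.1306

SE* = 0.361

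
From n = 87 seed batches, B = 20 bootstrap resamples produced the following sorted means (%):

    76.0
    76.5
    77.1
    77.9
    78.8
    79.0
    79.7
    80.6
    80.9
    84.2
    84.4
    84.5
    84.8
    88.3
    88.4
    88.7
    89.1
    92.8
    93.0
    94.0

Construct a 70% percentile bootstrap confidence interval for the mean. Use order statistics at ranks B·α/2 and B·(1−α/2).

(77.1, 89.1)

α = 0.30; lower rank = 20 × 0.150 = 3; upper rank = 20 × 0.850 = 17.
The 3rd smallest replicate is 77.1; the 17th is 89.1.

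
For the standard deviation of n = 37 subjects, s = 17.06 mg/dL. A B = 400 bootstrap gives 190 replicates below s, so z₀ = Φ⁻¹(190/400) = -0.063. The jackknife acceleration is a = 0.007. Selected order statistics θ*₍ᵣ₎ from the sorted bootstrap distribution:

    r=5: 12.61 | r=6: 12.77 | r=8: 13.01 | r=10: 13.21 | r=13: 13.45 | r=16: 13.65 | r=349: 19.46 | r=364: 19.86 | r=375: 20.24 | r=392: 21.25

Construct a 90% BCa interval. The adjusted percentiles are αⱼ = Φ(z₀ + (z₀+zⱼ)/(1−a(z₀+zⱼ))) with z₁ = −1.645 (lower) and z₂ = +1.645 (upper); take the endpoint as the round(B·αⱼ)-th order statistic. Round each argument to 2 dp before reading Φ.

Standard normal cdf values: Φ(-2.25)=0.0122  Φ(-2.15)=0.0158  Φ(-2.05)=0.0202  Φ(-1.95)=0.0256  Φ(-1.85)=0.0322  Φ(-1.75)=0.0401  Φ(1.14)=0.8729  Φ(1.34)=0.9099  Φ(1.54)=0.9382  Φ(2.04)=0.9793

Lower: z₀ + z₁ = -0.063 + (-1.645) = -1.708; 1 − a(z₀+z₁) = 1 − (0.007)(-1.708) = 1.0120; argument = -0.063 + (-1.708)/1.0120 = -1.7508 → -1.75.
α₁ = Φ(-1.75) = 0.0401; rank = round(400 × 0.0401) = 16; θ*₍16₎ = 13.65.
Upper: z₀ + z₂ = 1.582; 1 − a(z₀+z₂) = 0.9889; argument = 1.5367 → 1.54; α₂ = 0.9382; rank = 375; θ*₍375₎ = 20.24.

(13.65, 20.24)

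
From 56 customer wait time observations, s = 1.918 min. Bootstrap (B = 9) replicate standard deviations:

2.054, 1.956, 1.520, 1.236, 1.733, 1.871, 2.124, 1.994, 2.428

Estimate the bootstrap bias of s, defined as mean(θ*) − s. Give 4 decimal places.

bias = −0.0384

mean(θ*) = (2.054 + 1.956 + 1.520 + 1.236 + 1.733 + 1.871 + 2.124 + 1.994 + 2.428) / 9 = 1.87956
bias = 1.87956 − 1.918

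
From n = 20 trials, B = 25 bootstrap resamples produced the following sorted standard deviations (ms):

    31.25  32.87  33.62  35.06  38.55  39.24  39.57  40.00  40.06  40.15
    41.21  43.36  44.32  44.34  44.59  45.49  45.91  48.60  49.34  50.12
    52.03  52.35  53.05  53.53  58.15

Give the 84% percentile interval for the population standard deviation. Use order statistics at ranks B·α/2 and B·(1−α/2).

α = 0.16; lower rank = 25 × 0.080 = 2; upper rank = 25 × 0.920 = 23.
The 2nd smallest replicate is 32.87; the 23rd is 53.05.

(32.87, 53.05)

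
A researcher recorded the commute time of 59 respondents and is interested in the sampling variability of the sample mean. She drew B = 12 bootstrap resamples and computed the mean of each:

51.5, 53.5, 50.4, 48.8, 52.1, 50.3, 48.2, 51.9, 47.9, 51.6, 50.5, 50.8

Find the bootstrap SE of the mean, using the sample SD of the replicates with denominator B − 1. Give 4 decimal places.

SE* = 1.6685

Bootstrap SE is the standard deviation of the 12 replicate means.
Mean of replicates: (51.5 + 53.5 + 50.4 + 48.8 + 52.1 + 50.3 + 48.2 + 51.9 + 47.9 + 51.6 + 50.5 + 50.8) / 12 = 607.50000 / 12 = 50.62500
Sum of squared deviations: (+0.87500)² + (+2.87500)² + (−0.22500)² + (−1.82500)² + (+1.47500)² + (−0.32500)² + (−2.42500)² + (+1.27500)² + (−2.72500)² + (+0.97500)² + (−0.12500)² + (+0.17500)² = 30.62250
Variance = 30.62250 / 11 = 2.78386
SE* = √2.78386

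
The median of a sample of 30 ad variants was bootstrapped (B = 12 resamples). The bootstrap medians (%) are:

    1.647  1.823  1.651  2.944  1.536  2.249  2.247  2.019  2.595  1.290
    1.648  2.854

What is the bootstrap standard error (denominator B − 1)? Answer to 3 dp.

SE* = 0.539

Bootstrap SE is the standard deviation of the 12 replicate medians.
Mean of replicates: (1.647 + 1.823 + 1.651 + 2.944 + 1.536 + 2.249 + 2.247 + 2.019 + 2.595 + 1.290 + 1.648 + 2.854) / 12 = 24.5030 / 12 = 2.0419
Sum of squared deviations: (−0.3949)² + (−0.2189)² + (−0.3909)² + (+0.9021)² + (−0.5059)² + (+0.2071)² + (+0.2051)² + (−0.0229)² + (+0.5531)² + (−0.7519)² + (−0.3939)² + (+0.8121)² = 3.1978
Variance = 3.1978 / 11 = 0.2907
SE* = √0.2907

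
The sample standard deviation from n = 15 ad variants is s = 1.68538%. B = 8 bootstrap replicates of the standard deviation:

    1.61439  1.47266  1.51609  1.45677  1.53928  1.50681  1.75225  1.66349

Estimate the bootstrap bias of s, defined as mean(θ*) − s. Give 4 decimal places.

bias = −0.1202

mean(θ*) = (1.61439 + 1.47266 + 1.51609 + 1.45677 + 1.53928 + 1.50681 + 1.75225 + 1.66349) / 8 = 1.56522
bias = 1.56522 − 1.68538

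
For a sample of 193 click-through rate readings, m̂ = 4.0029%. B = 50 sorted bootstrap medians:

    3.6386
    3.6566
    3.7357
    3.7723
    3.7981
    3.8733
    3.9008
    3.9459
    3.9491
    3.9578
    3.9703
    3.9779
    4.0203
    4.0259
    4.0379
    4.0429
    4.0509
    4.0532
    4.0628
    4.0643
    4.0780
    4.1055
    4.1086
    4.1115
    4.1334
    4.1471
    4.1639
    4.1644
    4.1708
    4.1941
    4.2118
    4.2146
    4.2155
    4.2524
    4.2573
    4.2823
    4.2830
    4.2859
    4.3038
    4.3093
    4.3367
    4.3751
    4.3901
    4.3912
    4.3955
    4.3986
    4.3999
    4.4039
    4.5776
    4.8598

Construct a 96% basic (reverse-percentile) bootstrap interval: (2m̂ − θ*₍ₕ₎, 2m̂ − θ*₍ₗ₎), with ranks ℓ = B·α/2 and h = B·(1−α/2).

(3.4282, 4.3672)

Percentile endpoints at ranks 1 and 49: θ*₍1₎ = 3.6386, θ*₍49₎ = 4.5776.
Basic interval reflects these around m̂:
  lower = 2 × 4.0029 − 4.5776 = 3.4282
  upper = 2 × 4.0029 − 3.6386 = 4.3672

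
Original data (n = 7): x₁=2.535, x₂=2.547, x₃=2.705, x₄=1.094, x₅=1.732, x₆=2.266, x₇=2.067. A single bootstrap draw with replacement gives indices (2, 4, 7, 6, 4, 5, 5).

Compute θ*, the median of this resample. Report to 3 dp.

Resample values: 2.547, 1.094, 2.067, 2.266, 1.094, 1.732, 1.732.
Sorted: 1.094, 1.094, 1.732, 1.732, 2.067, 2.266, 2.547
Median = middle value = 1.732

θ* = 1.732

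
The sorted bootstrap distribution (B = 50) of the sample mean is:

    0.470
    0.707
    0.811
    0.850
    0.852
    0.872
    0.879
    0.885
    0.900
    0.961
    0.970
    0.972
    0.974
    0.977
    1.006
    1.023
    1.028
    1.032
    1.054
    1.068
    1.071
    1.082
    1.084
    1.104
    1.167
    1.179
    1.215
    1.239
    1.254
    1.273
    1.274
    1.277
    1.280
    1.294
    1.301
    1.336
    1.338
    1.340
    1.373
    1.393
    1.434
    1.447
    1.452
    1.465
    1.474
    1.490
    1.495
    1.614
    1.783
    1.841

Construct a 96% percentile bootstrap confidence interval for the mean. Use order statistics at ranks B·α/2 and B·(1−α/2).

α = 0.04; lower rank = 50 × 0.020 = 1; upper rank = 50 × 0.980 = 49.
The 1st smallest replicate is 0.470; the 49th is 1.783.

(0.470, 1.783)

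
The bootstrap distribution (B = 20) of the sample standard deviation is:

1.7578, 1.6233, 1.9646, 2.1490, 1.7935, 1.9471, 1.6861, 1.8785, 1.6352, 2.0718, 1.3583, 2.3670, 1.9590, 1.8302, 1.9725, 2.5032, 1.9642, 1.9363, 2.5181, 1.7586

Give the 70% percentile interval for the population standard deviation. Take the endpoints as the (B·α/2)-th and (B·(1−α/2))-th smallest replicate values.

Sorted replicates: 1.3583, 1.6233, 1.6352, 1.6861, 1.7578, 1.7586, 1.7935, 1.8302, 1.8785, 1.9363, 1.9471, 1.9590, 1.9642, 1.9646, 1.9725, 2.0718, 2.1490, 2.3670, 2.5032, 2.5181
α = 0.30; lower rank = 20 × 0.150 = 3; upper rank = 20 × 0.850 = 17.
The 3rd smallest replicate is 1.6352; the 17th is 2.1490.

(1.6352, 2.1490)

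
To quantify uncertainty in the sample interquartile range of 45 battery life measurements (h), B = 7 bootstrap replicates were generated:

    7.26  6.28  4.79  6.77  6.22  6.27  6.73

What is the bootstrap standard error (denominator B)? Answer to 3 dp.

SE* = 0.718

Bootstrap SE is the standard deviation of the 7 replicate interquartile ranges.
Mean of replicates: (7.26 + 6.28 + 4.79 + 6.77 + 6.22 + 6.27 + 6.73) / 7 = 44.3200 / 7 = 6.3314
Sum of squared deviations: (+0.9286)² + (−0.0514)² + (−1.5414)² + (+0.4386)² + (−0.1114)² + (−0.0614)² + (+0.3986)² = 3.6083
Variance = 3.6083 / 7 = 0.5155
SE* = √0.5155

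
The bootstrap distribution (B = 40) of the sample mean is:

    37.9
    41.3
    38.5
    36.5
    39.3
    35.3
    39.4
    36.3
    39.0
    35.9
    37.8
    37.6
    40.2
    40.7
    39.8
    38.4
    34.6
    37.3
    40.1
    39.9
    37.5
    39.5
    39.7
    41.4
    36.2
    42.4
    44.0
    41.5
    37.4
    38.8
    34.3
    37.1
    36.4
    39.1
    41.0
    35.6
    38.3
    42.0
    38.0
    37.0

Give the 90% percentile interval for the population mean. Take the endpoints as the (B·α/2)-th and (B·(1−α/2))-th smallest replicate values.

(34.6, 42.0)

Sorted replicates: 34.3, 34.6, 35.3, 35.6, 35.9, 36.2, 36.3, 36.4, 36.5, 37.0, 37.1, 37.3, 37.4, 37.5, 37.6, 37.8, 37.9, 38.0, 38.3, 38.4, 38.5, 38.8, 39.0, 39.1, 39.3, 39.4, 39.5, 39.7, 39.8, 39.9, 40.1, 40.2, 40.7, 41.0, 41.3, 41.4, 41.5, 42.0, 42.4, 44.0
α = 0.10; lower rank = 40 × 0.050 = 2; upper rank = 40 × 0.950 = 38.
The 2nd smallest replicate is 34.6; the 38th is 42.0.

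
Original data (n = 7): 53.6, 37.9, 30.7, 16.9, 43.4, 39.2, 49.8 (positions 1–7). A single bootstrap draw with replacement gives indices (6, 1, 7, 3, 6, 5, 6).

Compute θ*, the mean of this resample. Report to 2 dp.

Resample values: 39.2, 53.6, 49.8, 30.7, 39.2, 43.4, 39.2.
Mean = (39.2 + 53.6 + 49.8 + 30.7 + 39.2 + 43.4 + 39.2) / 7 = 295.10 / 7 = 42.16

θ* = 42.16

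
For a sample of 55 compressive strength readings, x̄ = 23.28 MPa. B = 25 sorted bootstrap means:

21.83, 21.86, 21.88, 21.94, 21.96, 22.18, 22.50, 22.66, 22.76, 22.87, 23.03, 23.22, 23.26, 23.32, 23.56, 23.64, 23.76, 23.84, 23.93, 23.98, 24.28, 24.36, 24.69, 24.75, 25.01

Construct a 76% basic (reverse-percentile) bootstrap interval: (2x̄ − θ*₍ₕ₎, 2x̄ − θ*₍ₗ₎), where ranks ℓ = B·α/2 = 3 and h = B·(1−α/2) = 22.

Percentile endpoints at ranks 3 and 22: θ*₍3₎ = 21.88, θ*₍22₎ = 24.36.
Basic interval reflects these around x̄:
  lower = 2 × 23.28 − 24.36 = 22.20
  upper = 2 × 23.28 − 21.88 = 24.68

(22.20, 24.68)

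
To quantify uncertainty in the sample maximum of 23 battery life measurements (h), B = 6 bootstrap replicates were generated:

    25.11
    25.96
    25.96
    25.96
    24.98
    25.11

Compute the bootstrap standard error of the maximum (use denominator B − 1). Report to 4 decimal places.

SE* = 0.4916

Bootstrap SE is the standard deviation of the 6 replicate maximums.
Mean of replicates: (25.11 + 25.96 + 25.96 + 25.96 + 24.98 + 25.11) / 6 = 153.08000 / 6 = 25.51333
Sum of squared deviations: (−0.40333)² + (+0.44667)² + (+0.44667)² + (+0.44667)² + (−0.53333)² + (−0.40333)² = 1.20833
Variance = 1.20833 / 5 = 0.24167
SE* = √0.24167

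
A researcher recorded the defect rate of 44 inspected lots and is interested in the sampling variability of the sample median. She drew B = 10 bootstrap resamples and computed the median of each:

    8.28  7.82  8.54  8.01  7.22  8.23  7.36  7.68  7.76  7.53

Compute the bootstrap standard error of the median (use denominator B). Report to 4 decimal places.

SE* = 0.4010

Bootstrap SE is the standard deviation of the 10 replicate medians.
Mean of replicates: (8.28 + 7.82 + 8.54 + 8.01 + 7.22 + 8.23 + 7.36 + 7.68 + 7.76 + 7.53) / 10 = 78.43000 / 10 = 7.84300
Sum of squared deviations: (+0.43700)² + (−0.02300)² + (+0.69700)² + (+0.16700)² + (−0.62300)² + (+0.38700)² + (−0.48300)² + (−0.16300)² + (−0.08300)² + (−0.31300)² = 1.60781
Variance = 1.60781 / 10 = 0.16078
SE* = √0.16078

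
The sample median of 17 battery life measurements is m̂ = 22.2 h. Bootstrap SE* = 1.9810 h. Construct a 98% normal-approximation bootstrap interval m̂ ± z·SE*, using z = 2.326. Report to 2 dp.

(17.59, 26.81)

Margin = 2.326 × 1.9810 = 4.608
Interval: 22.2 ± 4.608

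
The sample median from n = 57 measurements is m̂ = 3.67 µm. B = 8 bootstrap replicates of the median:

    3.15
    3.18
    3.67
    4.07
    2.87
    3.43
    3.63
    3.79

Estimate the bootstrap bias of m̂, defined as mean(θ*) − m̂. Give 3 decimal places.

bias = −0.196

mean(θ*) = (3.15 + 3.18 + 3.67 + 4.07 + 2.87 + 3.43 + 3.63 + 3.79) / 8 = 3.4737
bias = 3.4737 − 3.67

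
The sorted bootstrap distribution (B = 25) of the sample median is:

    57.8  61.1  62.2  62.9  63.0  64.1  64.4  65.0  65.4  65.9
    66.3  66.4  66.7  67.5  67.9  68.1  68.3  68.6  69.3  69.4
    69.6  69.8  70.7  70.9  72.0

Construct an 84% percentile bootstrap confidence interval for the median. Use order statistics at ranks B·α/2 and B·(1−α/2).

α = 0.16; lower rank = 25 × 0.080 = 2; upper rank = 25 × 0.920 = 23.
The 2nd smallest replicate is 61.1; the 23rd is 70.7.

(61.1, 70.7)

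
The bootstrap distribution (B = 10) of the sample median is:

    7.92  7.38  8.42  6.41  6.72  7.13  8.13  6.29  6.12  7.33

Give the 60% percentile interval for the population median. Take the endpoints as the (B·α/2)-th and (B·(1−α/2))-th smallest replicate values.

(6.29, 7.92)

Sorted replicates: 6.12, 6.29, 6.41, 6.72, 7.13, 7.33, 7.38, 7.92, 8.13, 8.42
α = 0.40; lower rank = 10 × 0.200 = 2; upper rank = 10 × 0.800 = 8.
The 2nd smallest replicate is 6.29; the 8th is 7.92.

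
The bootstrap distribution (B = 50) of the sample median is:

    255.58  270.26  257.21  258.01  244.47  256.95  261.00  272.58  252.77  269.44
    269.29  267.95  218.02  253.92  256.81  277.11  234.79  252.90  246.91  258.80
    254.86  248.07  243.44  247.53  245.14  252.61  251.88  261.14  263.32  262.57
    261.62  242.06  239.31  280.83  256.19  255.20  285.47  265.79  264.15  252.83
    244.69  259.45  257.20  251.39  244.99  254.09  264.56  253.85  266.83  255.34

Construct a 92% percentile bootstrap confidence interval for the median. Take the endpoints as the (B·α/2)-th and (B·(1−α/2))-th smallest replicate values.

(234.79, 277.11)

Sorted replicates: 218.02, 234.79, 239.31, 242.06, 243.44, 244.47, 244.69, 244.99, 245.14, 246.91, 247.53, 248.07, 251.39, 251.88, 252.61, 252.77, 252.83, 252.90, 253.85, 253.92, 254.09, 254.86, 255.20, 255.34, 255.58, 256.19, 256.81, 256.95, 257.20, 257.21, 258.01, 258.80, 259.45, 261.00, 261.14, 261.62, 262.57, 263.32, 264.15, 264.56, 265.79, 266.83, 267.95, 269.29, 269.44, 270.26, 272.58, 277.11, 280.83, 285.47
α = 0.08; lower rank = 50 × 0.040 = 2; upper rank = 50 × 0.960 = 48.
The 2nd smallest replicate is 234.79; the 48th is 277.11.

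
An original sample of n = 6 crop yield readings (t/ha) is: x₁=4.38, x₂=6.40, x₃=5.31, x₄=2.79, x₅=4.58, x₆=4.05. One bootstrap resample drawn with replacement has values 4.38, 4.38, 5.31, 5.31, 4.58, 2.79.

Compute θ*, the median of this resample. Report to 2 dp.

θ* = 4.48

Sorted: 2.79, 4.38, 4.38, 4.58, 5.31, 5.31
Median = average of the two middle values = 4.48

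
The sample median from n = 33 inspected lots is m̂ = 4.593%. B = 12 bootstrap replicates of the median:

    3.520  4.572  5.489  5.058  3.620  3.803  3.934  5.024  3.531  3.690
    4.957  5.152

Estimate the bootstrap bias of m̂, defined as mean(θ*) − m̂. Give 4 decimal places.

bias = −0.2305

mean(θ*) = (3.520 + 4.572 + 5.489 + 5.058 + 3.620 + 3.803 + 3.934 + 5.024 + 3.531 + 3.690 + 4.957 + 5.152) / 12 = 4.36250
bias = 4.36250 − 4.593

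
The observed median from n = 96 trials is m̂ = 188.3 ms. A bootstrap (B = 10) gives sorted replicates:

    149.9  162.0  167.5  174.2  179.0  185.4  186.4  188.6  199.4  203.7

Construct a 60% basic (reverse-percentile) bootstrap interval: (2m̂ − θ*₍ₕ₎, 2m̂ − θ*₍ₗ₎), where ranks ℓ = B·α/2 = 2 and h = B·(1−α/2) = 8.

(188.0, 214.6)

Percentile endpoints at ranks 2 and 8: θ*₍2₎ = 162.0, θ*₍8₎ = 188.6.
Basic interval reflects these around m̂:
  lower = 2 × 188.3 − 188.6 = 188.0
  upper = 2 × 188.3 − 162.0 = 214.6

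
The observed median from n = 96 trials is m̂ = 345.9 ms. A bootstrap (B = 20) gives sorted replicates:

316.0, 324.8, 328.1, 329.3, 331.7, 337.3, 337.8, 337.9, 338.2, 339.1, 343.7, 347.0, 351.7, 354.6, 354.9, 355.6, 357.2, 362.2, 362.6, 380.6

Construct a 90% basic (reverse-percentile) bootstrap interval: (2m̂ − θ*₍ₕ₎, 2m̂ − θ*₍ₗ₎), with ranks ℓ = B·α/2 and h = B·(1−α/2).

Percentile endpoints at ranks 1 and 19: θ*₍1₎ = 316.0, θ*₍19₎ = 362.6.
Basic interval reflects these around m̂:
  lower = 2 × 345.9 − 362.6 = 329.2
  upper = 2 × 345.9 − 316.0 = 375.8

(329.2, 375.8)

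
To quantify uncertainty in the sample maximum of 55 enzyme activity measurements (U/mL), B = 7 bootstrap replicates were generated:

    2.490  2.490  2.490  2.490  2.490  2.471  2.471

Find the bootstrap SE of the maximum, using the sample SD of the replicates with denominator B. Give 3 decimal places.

Bootstrap SE is the standard deviation of the 7 replicate maximums.
Mean of replicates: (2.490 + 2.490 + 2.490 + 2.490 + 2.490 + 2.471 + 2.471) / 7 = 17.392000 / 7 = 2.484571
Sum of squared deviations: (+0.005429)² + (+0.005429)² + (+0.005429)² + (+0.005429)² + (+0.005429)² + (−0.013571)² + (−0.013571)² = 0.000516
Variance = 0.000516 / 7 = 0.000074
SE* = √0.000074

SE* = 0.009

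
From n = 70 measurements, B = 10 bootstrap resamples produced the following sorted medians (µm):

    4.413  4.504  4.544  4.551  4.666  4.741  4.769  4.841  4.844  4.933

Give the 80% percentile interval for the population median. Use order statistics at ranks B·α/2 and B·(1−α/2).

(4.413, 4.844)

α = 0.20; lower rank = 10 × 0.100 = 1; upper rank = 10 × 0.900 = 9.
The 1st smallest replicate is 4.413; the 9th is 4.844.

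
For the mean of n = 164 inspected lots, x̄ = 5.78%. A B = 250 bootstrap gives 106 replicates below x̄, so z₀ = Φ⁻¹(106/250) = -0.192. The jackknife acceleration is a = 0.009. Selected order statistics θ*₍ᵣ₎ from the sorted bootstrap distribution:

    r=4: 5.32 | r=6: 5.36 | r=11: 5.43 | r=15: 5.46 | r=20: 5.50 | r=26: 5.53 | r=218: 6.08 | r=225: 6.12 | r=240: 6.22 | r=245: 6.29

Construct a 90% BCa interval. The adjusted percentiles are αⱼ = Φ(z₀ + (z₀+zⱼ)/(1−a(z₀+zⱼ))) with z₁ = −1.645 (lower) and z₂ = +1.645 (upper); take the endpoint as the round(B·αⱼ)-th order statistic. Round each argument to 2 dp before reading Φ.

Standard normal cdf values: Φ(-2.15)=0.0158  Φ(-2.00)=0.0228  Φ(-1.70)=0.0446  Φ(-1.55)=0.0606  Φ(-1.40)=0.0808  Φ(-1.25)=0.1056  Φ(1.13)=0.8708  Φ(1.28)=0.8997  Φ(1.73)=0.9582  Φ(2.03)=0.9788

Lower: z₀ + z₁ = -0.192 + (-1.645) = -1.837; 1 − a(z₀+z₁) = 1 − (0.009)(-1.837) = 1.0165; argument = -0.192 + (-1.837)/1.0165 = -1.9991 → -2.00.
α₁ = Φ(-2.00) = 0.0228; rank = round(250 × 0.0228) = 6; θ*₍6₎ = 5.36.
Upper: z₀ + z₂ = 1.453; 1 − a(z₀+z₂) = 0.9869; argument = 1.2803 → 1.28; α₂ = 0.8997; rank = 225; θ*₍225₎ = 6.12.

(5.36, 6.12)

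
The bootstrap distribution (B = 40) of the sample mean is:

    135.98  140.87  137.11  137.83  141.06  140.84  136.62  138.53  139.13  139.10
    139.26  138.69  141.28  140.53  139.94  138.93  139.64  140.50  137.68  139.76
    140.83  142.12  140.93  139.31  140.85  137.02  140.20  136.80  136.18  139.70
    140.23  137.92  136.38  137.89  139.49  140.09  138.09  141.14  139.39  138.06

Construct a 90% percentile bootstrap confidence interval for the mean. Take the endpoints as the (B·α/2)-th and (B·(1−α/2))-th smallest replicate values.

(136.18, 141.14)

Sorted replicates: 135.98, 136.18, 136.38, 136.62, 136.80, 137.02, 137.11, 137.68, 137.83, 137.89, 137.92, 138.06, 138.09, 138.53, 138.69, 138.93, 139.10, 139.13, 139.26, 139.31, 139.39, 139.49, 139.64, 139.70, 139.76, 139.94, 140.09, 140.20, 140.23, 140.50, 140.53, 140.83, 140.84, 140.85, 140.87, 140.93, 141.06, 141.14, 141.28, 142.12
α = 0.10; lower rank = 40 × 0.050 = 2; upper rank = 40 × 0.950 = 38.
The 2nd smallest replicate is 136.18; the 38th is 141.14.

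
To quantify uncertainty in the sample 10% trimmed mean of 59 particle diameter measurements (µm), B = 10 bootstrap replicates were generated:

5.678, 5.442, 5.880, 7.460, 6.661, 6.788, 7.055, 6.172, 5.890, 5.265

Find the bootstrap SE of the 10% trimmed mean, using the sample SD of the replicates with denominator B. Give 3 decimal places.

Bootstrap SE is the standard deviation of the 10 replicate 10% trimmed means.
Mean of replicates: (5.678 + 5.442 + 5.880 + 7.460 + 6.661 + 6.788 + 7.055 + 6.172 + 5.890 + 5.265) / 10 = 62.2910 / 10 = 6.2291
Sum of squared deviations: (−0.5511)² + (−0.7871)² + (−0.3491)² + (+1.2309)² + (+0.4319)² + (+0.5589)² + (+0.8259)² + (−0.0571)² + (−0.3391)² + (−0.9641)² = 4.7890
Variance = 4.7890 / 10 = 0.4789
SE* = √0.4789

SE* = 0.692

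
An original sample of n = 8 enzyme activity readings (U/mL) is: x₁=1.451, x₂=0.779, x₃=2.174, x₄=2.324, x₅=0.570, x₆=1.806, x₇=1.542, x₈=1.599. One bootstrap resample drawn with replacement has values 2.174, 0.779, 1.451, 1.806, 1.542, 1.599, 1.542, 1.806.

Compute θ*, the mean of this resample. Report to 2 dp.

Mean = (2.174 + 0.779 + 1.451 + 1.806 + 1.542 + 1.599 + 1.542 + 1.806) / 8 = 12.6990 / 8 = 1.59

θ* = 1.59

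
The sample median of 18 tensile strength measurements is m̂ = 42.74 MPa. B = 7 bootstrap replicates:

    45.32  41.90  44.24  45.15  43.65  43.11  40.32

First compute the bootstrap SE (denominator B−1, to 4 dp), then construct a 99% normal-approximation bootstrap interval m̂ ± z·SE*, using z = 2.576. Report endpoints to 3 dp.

(38.116, 47.364)

Mean of replicates = 43.3843; sum of squared deviations = 19.3358; SE* = √(19.3358/6) = 1.7952
Margin = 2.576 × 1.7952 = 4.6244
Interval: 42.74 ± 4.6244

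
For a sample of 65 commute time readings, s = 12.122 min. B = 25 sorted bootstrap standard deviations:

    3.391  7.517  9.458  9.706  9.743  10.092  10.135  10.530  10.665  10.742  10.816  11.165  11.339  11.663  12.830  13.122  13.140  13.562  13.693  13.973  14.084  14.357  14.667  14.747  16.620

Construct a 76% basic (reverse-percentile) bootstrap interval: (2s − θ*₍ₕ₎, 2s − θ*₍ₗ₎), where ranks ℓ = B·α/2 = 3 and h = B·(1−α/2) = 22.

Percentile endpoints at ranks 3 and 22: θ*₍3₎ = 9.458, θ*₍22₎ = 14.357.
Basic interval reflects these around s:
  lower = 2 × 12.122 − 14.357 = 9.887
  upper = 2 × 12.122 − 9.458 = 14.786

(9.887, 14.786)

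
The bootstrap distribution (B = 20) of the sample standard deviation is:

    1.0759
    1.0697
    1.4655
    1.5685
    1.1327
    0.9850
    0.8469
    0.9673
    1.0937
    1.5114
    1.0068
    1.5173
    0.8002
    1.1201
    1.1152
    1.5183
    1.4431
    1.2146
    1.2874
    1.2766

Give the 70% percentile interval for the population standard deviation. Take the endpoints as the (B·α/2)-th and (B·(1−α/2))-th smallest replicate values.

Sorted replicates: 0.8002, 0.8469, 0.9673, 0.9850, 1.0068, 1.0697, 1.0759, 1.0937, 1.1152, 1.1201, 1.1327, 1.2146, 1.2766, 1.2874, 1.4431, 1.4655, 1.5114, 1.5173, 1.5183, 1.5685
α = 0.30; lower rank = 20 × 0.150 = 3; upper rank = 20 × 0.850 = 17.
The 3rd smallest replicate is 0.9673; the 17th is 1.5114.

(0.9673, 1.5114)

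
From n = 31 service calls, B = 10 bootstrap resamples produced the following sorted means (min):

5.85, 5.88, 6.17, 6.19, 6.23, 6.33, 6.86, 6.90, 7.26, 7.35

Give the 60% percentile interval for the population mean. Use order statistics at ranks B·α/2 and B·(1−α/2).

α = 0.40; lower rank = 10 × 0.200 = 2; upper rank = 10 × 0.800 = 8.
The 2nd smallest replicate is 5.88; the 8th is 6.90.

(5.88, 6.90)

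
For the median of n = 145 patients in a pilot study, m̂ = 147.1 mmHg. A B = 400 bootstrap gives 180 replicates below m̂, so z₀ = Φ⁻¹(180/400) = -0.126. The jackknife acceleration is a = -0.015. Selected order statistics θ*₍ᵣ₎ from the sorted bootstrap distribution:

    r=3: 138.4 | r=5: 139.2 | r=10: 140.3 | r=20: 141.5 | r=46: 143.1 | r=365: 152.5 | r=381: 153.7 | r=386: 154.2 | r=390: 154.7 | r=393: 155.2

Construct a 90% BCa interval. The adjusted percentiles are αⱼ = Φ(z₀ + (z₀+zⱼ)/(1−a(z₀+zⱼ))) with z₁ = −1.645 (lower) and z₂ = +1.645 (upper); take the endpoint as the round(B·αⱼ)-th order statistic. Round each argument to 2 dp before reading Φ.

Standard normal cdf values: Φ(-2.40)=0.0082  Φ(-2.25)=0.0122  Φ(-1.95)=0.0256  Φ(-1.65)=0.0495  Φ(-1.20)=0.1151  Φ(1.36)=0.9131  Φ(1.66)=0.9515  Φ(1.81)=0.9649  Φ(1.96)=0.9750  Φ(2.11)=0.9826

(140.3, 152.5)

Lower: z₀ + z₁ = -0.126 + (-1.645) = -1.771; 1 − a(z₀+z₁) = 1 − (-0.015)(-1.771) = 0.9734; argument = -0.126 + (-1.771)/0.9734 = -1.9453 → -1.95.
α₁ = Φ(-1.95) = 0.0256; rank = round(400 × 0.0256) = 10; θ*₍10₎ = 140.3.
Upper: z₀ + z₂ = 1.519; 1 − a(z₀+z₂) = 1.0228; argument = 1.3592 → 1.36; α₂ = 0.9131; rank = 365; θ*₍365₎ = 152.5.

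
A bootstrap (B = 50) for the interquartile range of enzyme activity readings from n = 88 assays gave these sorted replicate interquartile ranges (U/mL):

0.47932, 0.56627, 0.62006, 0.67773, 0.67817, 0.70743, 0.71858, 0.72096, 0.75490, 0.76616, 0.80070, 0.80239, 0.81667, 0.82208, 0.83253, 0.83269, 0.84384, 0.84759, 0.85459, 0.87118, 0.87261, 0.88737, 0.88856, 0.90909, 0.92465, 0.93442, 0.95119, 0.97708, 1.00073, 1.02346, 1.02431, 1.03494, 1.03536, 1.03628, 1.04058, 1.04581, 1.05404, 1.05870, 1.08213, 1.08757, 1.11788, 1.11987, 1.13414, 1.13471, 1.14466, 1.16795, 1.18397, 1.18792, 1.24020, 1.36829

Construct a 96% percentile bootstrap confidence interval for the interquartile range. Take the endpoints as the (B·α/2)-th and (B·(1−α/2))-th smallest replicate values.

(0.47932, 1.24020)

α = 0.04; lower rank = 50 × 0.020 = 1; upper rank = 50 × 0.980 = 49.
The 1st smallest replicate is 0.47932; the 49th is 1.24020.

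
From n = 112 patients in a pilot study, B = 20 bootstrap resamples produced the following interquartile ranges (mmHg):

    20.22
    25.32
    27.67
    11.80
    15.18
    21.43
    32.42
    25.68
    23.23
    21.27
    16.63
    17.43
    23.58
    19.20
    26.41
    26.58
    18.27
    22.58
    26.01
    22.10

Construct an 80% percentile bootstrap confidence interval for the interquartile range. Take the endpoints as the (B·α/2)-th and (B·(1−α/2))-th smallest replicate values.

(15.18, 26.58)

Sorted replicates: 11.80, 15.18, 16.63, 17.43, 18.27, 19.20, 20.22, 21.27, 21.43, 22.10, 22.58, 23.23, 23.58, 25.32, 25.68, 26.01, 26.41, 26.58, 27.67, 32.42
α = 0.20; lower rank = 20 × 0.100 = 2; upper rank = 20 × 0.900 = 18.
The 2nd smallest replicate is 15.18; the 18th is 26.58.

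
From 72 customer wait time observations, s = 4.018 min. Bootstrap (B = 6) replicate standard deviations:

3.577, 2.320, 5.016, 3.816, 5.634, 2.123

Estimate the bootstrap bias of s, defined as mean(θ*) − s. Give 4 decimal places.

mean(θ*) = (3.577 + 2.320 + 5.016 + 3.816 + 5.634 + 2.123) / 6 = 3.74767
bias = 3.74767 − 4.018

bias = −0.2703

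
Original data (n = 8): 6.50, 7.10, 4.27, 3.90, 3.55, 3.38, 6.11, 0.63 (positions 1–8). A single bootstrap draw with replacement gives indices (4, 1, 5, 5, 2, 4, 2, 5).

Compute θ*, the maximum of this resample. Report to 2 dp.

θ* = 7.10

Resample values: 3.90, 6.50, 3.55, 3.55, 7.10, 3.90, 7.10, 3.55.
Maximum = 7.10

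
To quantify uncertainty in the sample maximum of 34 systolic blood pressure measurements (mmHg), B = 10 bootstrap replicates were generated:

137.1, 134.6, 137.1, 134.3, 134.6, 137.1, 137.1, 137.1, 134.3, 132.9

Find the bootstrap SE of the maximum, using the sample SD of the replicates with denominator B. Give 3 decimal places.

SE* = 1.546

Bootstrap SE is the standard deviation of the 10 replicate maximums.
Mean of replicates: (137.1 + 134.6 + 137.1 + 134.3 + 134.6 + 137.1 + 137.1 + 137.1 + 134.3 + 132.9) / 10 = 1356.2000 / 10 = 135.6200
Sum of squared deviations: (+1.4800)² + (−1.0200)² + (+1.4800)² + (−1.3200)² + (−1.0200)² + (+1.4800)² + (+1.4800)² + (+1.4800)² + (−1.3200)² + (−2.7200)² = 23.9160
Variance = 23.9160 / 10 = 2.3916
SE* = √2.3916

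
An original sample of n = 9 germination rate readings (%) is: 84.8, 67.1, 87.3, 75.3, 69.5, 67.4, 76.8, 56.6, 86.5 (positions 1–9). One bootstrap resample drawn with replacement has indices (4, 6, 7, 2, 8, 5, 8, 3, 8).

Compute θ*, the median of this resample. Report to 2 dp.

Resample values: 75.3, 67.4, 76.8, 67.1, 56.6, 69.5, 56.6, 87.3, 56.6.
Sorted: 56.6, 56.6, 56.6, 67.1, 67.4, 69.5, 75.3, 76.8, 87.3
Median = middle value = 67.40

θ* = 67.40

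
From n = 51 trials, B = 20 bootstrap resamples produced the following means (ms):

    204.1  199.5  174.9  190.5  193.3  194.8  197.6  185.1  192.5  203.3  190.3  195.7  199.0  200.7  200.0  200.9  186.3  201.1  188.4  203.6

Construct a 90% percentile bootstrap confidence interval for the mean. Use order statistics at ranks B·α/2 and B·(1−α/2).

Sorted replicates: 174.9, 185.1, 186.3, 188.4, 190.3, 190.5, 192.5, 193.3, 194.8, 195.7, 197.6, 199.0, 199.5, 200.0, 200.7, 200.9, 201.1, 203.3, 203.6, 204.1
α = 0.10; lower rank = 20 × 0.050 = 1; upper rank = 20 × 0.950 = 19.
The 1st smallest replicate is 174.9; the 19th is 203.6.

(174.9, 203.6)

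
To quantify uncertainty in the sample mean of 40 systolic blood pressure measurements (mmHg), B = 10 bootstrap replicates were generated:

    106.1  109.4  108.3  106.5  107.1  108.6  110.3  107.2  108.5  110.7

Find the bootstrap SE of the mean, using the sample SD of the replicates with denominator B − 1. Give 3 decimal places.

Bootstrap SE is the standard deviation of the 10 replicate means.
Mean of replicates: (106.1 + 109.4 + 108.3 + 106.5 + 107.1 + 108.6 + 110.3 + 107.2 + 108.5 + 110.7) / 10 = 1082.7000 / 10 = 108.2700
Sum of squared deviations: (−2.1700)² + (+1.1300)² + (+0.0300)² + (−1.7700)² + (−1.1700)² + (+0.3300)² + (+2.0300)² + (−1.0700)² + (+0.2300)² + (+2.4300)² = 21.8210
Variance = 21.8210 / 9 = 2.4246
SE* = √2.4246

SE* = 1.557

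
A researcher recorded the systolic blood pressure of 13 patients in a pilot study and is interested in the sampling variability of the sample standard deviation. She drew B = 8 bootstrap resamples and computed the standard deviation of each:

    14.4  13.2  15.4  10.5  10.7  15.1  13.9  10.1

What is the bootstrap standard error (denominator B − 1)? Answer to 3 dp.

SE* = 2.167

Bootstrap SE is the standard deviation of the 8 replicate standard deviations.
Mean of replicates: (14.4 + 13.2 + 15.4 + 10.5 + 10.7 + 15.1 + 13.9 + 10.1) / 8 = 103.3000 / 8 = 12.9125
Sum of squared deviations: (+1.4875)² + (+0.2875)² + (+2.4875)² + (−2.4125)² + (−2.2125)² + (+2.1875)² + (+0.9875)² + (−2.8125)² = 32.8688
Variance = 32.8688 / 7 = 4.6955
SE* = √4.6955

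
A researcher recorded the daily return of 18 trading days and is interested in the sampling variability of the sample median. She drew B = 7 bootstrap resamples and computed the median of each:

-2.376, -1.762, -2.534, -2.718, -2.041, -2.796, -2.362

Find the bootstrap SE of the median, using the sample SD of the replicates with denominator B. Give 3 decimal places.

Bootstrap SE is the standard deviation of the 7 replicate medians.
Mean of replicates: ((-2.376) + (-1.762) + (-2.534) + (-2.718) + (-2.041) + (-2.796) + (-2.362)) / 7 = -16.5890 / 7 = -2.3699
Sum of squared deviations: (−0.0061)² + (+0.6079)² + (−0.1641)² + (−0.3481)² + (+0.3289)² + (−0.4261)² + (+0.0079)² = 0.8075
Variance = 0.8075 / 7 = 0.1154
SE* = √0.1154

SE* = 0.340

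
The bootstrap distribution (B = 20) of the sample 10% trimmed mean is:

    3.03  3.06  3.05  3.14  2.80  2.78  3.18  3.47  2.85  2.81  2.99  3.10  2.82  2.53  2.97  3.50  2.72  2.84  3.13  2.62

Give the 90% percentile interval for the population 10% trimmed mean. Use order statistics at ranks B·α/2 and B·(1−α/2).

(2.53, 3.47)

Sorted replicates: 2.53, 2.62, 2.72, 2.78, 2.80, 2.81, 2.82, 2.84, 2.85, 2.97, 2.99, 3.03, 3.05, 3.06, 3.10, 3.13, 3.14, 3.18, 3.47, 3.50
α = 0.10; lower rank = 20 × 0.050 = 1; upper rank = 20 × 0.950 = 19.
The 1st smallest replicate is 2.53; the 19th is 3.47.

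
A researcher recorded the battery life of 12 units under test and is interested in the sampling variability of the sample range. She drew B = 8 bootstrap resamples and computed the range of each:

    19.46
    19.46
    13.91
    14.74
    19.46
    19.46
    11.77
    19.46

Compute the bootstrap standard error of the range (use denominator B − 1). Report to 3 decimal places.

Bootstrap SE is the standard deviation of the 8 replicate ranges.
Mean of replicates: (19.46 + 19.46 + 13.91 + 14.74 + 19.46 + 19.46 + 11.77 + 19.46) / 8 = 137.7200 / 8 = 17.2150
Sum of squared deviations: (+2.2450)² + (+2.2450)² + (−3.3050)² + (−2.4750)² + (+2.2450)² + (+2.2450)² + (−5.4450)² + (+2.2450)² = 71.8968
Variance = 71.8968 / 7 = 10.2710
SE* = √10.2710

SE* = 3.205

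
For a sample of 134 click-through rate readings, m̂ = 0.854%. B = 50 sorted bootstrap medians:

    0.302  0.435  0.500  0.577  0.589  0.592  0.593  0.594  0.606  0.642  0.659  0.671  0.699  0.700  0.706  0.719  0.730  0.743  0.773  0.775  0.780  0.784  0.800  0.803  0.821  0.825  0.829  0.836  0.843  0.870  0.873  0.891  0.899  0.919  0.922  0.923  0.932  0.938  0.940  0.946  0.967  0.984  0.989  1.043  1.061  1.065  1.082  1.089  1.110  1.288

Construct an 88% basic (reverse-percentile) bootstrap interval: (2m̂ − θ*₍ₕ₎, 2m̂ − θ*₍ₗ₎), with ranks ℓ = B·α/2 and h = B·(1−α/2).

Percentile endpoints at ranks 3 and 47: θ*₍3₎ = 0.500, θ*₍47₎ = 1.082.
Basic interval reflects these around m̂:
  lower = 2 × 0.854 − 1.082 = 0.626
  upper = 2 × 0.854 − 0.500 = 1.208

(0.626, 1.208)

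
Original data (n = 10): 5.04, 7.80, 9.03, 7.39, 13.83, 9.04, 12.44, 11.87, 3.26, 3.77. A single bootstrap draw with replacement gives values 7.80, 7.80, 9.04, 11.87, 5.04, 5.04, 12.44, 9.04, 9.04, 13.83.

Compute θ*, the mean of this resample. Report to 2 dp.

θ* = 9.09

Mean = (7.80 + 7.80 + 9.04 + 11.87 + 5.04 + 5.04 + 12.44 + 9.04 + 9.04 + 13.83) / 10 = 90.940 / 10 = 9.09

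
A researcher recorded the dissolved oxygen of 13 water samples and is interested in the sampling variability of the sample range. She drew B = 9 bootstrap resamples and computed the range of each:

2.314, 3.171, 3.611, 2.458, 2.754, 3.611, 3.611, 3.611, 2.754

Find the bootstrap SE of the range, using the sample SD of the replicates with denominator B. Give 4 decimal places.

SE* = 0.5076

Bootstrap SE is the standard deviation of the 9 replicate ranges.
Mean of replicates: (2.314 + 3.171 + 3.611 + 2.458 + 2.754 + 3.611 + 3.611 + 3.611 + 2.754) / 9 = 27.89500 / 9 = 3.09944
Sum of squared deviations: (−0.78544)² + (+0.07156)² + (+0.51156)² + (−0.64144)² + (−0.34544)² + (+0.51156)² + (+0.51156)² + (+0.51156)² + (−0.34544)² = 2.31891
Variance = 2.31891 / 9 = 0.25766
SE* = √0.25766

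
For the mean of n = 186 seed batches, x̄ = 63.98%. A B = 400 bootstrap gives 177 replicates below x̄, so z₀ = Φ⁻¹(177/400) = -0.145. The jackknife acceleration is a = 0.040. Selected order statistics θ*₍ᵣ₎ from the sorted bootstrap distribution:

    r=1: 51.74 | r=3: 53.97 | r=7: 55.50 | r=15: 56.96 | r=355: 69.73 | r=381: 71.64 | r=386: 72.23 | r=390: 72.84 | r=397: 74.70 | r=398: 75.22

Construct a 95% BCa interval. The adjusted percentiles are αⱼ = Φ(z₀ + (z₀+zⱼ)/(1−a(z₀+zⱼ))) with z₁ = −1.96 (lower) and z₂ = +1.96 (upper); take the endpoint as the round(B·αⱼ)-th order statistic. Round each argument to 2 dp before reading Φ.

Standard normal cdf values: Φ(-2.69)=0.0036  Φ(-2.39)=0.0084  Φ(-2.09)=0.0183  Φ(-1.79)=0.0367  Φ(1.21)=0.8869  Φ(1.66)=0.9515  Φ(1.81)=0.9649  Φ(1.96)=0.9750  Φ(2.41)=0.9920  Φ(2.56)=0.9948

(55.50, 72.23)

Lower: z₀ + z₁ = -0.145 + (-1.960) = -2.105; 1 − a(z₀+z₁) = 1 − (0.040)(-2.105) = 1.0842; argument = -0.145 + (-2.105)/1.0842 = -2.0865 → -2.09.
α₁ = Φ(-2.09) = 0.0183; rank = round(400 × 0.0183) = 7; θ*₍7₎ = 55.50.
Upper: z₀ + z₂ = 1.815; 1 − a(z₀+z₂) = 0.9274; argument = 1.8121 → 1.81; α₂ = 0.9649; rank = 386; θ*₍386₎ = 72.23.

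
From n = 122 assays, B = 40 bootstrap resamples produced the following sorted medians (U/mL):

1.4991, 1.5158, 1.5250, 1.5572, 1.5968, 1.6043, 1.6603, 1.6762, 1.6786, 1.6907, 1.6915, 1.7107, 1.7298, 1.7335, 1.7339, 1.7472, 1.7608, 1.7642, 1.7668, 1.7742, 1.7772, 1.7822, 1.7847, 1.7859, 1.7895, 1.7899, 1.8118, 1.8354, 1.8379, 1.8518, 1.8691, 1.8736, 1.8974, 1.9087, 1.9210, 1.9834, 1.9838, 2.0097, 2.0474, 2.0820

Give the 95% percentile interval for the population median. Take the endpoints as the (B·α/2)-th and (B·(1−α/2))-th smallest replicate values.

(1.4991, 2.0474)

α = 0.05; lower rank = 40 × 0.025 = 1; upper rank = 40 × 0.975 = 39.
The 1st smallest replicate is 1.4991; the 39th is 2.0474.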